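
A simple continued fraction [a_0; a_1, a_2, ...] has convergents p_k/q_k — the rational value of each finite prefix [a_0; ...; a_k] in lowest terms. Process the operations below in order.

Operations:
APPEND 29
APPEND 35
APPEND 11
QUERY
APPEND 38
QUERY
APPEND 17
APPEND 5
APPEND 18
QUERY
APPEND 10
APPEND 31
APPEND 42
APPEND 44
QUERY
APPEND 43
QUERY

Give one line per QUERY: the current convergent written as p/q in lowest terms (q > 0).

APPEND 29: p_0 = 29·1 + 0 = 29, q_0 = 29·0 + 1 = 1 → 29/1
APPEND 35: p_1 = 35·29 + 1 = 1016, q_1 = 35·1 + 0 = 35 → 1016/35
APPEND 11: p_2 = 11·1016 + 29 = 11205, q_2 = 11·35 + 1 = 386 → 11205/386
APPEND 38: p_3 = 38·11205 + 1016 = 426806, q_3 = 38·386 + 35 = 14703 → 426806/14703
APPEND 17: p_4 = 17·426806 + 11205 = 7266907, q_4 = 17·14703 + 386 = 250337 → 7266907/250337
APPEND 5: p_5 = 5·7266907 + 426806 = 36761341, q_5 = 5·250337 + 14703 = 1266388 → 36761341/1266388
APPEND 18: p_6 = 18·36761341 + 7266907 = 668971045, q_6 = 18·1266388 + 250337 = 23045321 → 668971045/23045321
APPEND 10: p_7 = 10·668971045 + 36761341 = 6726471791, q_7 = 10·23045321 + 1266388 = 231719598 → 6726471791/231719598
APPEND 31: p_8 = 31·6726471791 + 668971045 = 209189596566, q_8 = 31·231719598 + 23045321 = 7206352859 → 209189596566/7206352859
APPEND 42: p_9 = 42·209189596566 + 6726471791 = 8792689527563, q_9 = 42·7206352859 + 231719598 = 302898539676 → 8792689527563/302898539676
APPEND 44: p_10 = 44·8792689527563 + 209189596566 = 387087528809338, q_10 = 44·302898539676 + 7206352859 = 13334742098603 → 387087528809338/13334742098603
APPEND 43: p_11 = 43·387087528809338 + 8792689527563 = 16653556428329097, q_11 = 43·13334742098603 + 302898539676 = 573696808779605 → 16653556428329097/573696808779605

11205/386
426806/14703
668971045/23045321
387087528809338/13334742098603
16653556428329097/573696808779605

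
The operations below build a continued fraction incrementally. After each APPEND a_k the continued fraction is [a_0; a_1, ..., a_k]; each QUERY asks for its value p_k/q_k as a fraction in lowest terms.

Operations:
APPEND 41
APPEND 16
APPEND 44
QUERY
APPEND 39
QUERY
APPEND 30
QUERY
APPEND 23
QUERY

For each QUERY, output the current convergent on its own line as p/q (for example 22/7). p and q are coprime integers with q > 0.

APPEND 41: p_0 = 41·1 + 0 = 41, q_0 = 41·0 + 1 = 1 → 41/1
APPEND 16: p_1 = 16·41 + 1 = 657, q_1 = 16·1 + 0 = 16 → 657/16
APPEND 44: p_2 = 44·657 + 41 = 28949, q_2 = 44·16 + 1 = 705 → 28949/705
APPEND 39: p_3 = 39·28949 + 657 = 1129668, q_3 = 39·705 + 16 = 27511 → 1129668/27511
APPEND 30: p_4 = 30·1129668 + 28949 = 33918989, q_4 = 30·27511 + 705 = 826035 → 33918989/826035
APPEND 23: p_5 = 23·33918989 + 1129668 = 781266415, q_5 = 23·826035 + 27511 = 19026316 → 781266415/19026316

28949/705
1129668/27511
33918989/826035
781266415/19026316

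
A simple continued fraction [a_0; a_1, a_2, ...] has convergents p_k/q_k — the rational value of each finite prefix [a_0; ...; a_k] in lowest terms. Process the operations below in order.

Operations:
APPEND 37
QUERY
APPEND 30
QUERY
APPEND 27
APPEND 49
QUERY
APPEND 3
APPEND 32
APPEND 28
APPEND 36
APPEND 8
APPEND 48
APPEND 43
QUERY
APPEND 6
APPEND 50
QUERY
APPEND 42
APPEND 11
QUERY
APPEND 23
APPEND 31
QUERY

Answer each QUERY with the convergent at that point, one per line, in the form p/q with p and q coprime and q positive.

37/1
1111/30
1472777/39769
2414514415753904/65198481372709
729575057961081754/19700518462887859
337953227155560824229/9125659818713012050
242248961754072755046481/6541383359498159135511

APPEND 37: p_0 = 37·1 + 0 = 37, q_0 = 37·0 + 1 = 1 → 37/1
APPEND 30: p_1 = 30·37 + 1 = 1111, q_1 = 30·1 + 0 = 30 → 1111/30
APPEND 27: p_2 = 27·1111 + 37 = 30034, q_2 = 27·30 + 1 = 811 → 30034/811
APPEND 49: p_3 = 49·30034 + 1111 = 1472777, q_3 = 49·811 + 30 = 39769 → 1472777/39769
APPEND 3: p_4 = 3·1472777 + 30034 = 4448365, q_4 = 3·39769 + 811 = 120118 → 4448365/120118
APPEND 32: p_5 = 32·4448365 + 1472777 = 143820457, q_5 = 32·120118 + 39769 = 3883545 → 143820457/3883545
APPEND 28: p_6 = 28·143820457 + 4448365 = 4031421161, q_6 = 28·3883545 + 120118 = 108859378 → 4031421161/108859378
APPEND 36: p_7 = 36·4031421161 + 143820457 = 145274982253, q_7 = 36·108859378 + 3883545 = 3922821153 → 145274982253/3922821153
APPEND 8: p_8 = 8·145274982253 + 4031421161 = 1166231279185, q_8 = 8·3922821153 + 108859378 = 31491428602 → 1166231279185/31491428602
APPEND 48: p_9 = 48·1166231279185 + 145274982253 = 56124376383133, q_9 = 48·31491428602 + 3922821153 = 1515511394049 → 56124376383133/1515511394049
APPEND 43: p_10 = 43·56124376383133 + 1166231279185 = 2414514415753904, q_10 = 43·1515511394049 + 31491428602 = 65198481372709 → 2414514415753904/65198481372709
APPEND 6: p_11 = 6·2414514415753904 + 56124376383133 = 14543210870906557, q_11 = 6·65198481372709 + 1515511394049 = 392706399630303 → 14543210870906557/392706399630303
APPEND 50: p_12 = 50·14543210870906557 + 2414514415753904 = 729575057961081754, q_12 = 50·392706399630303 + 65198481372709 = 19700518462887859 → 729575057961081754/19700518462887859
APPEND 42: p_13 = 42·729575057961081754 + 14543210870906557 = 30656695645236340225, q_13 = 42·19700518462887859 + 392706399630303 = 827814481840920381 → 30656695645236340225/827814481840920381
APPEND 11: p_14 = 11·30656695645236340225 + 729575057961081754 = 337953227155560824229, q_14 = 11·827814481840920381 + 19700518462887859 = 9125659818713012050 → 337953227155560824229/9125659818713012050
APPEND 23: p_15 = 23·337953227155560824229 + 30656695645236340225 = 7803580920223135297492, q_15 = 23·9125659818713012050 + 827814481840920381 = 210717990312240197531 → 7803580920223135297492/210717990312240197531
APPEND 31: p_16 = 31·7803580920223135297492 + 337953227155560824229 = 242248961754072755046481, q_16 = 31·210717990312240197531 + 9125659818713012050 = 6541383359498159135511 → 242248961754072755046481/6541383359498159135511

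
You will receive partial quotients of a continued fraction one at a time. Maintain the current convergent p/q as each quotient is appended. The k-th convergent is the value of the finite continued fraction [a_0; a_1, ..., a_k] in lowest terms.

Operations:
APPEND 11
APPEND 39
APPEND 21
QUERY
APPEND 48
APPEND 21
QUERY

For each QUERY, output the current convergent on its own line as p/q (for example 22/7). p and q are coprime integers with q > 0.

APPEND 11: p_0 = 11·1 + 0 = 11, q_0 = 11·0 + 1 = 1 → 11/1
APPEND 39: p_1 = 39·11 + 1 = 430, q_1 = 39·1 + 0 = 39 → 430/39
APPEND 21: p_2 = 21·430 + 11 = 9041, q_2 = 21·39 + 1 = 820 → 9041/820
APPEND 48: p_3 = 48·9041 + 430 = 434398, q_3 = 48·820 + 39 = 39399 → 434398/39399
APPEND 21: p_4 = 21·434398 + 9041 = 9131399, q_4 = 21·39399 + 820 = 828199 → 9131399/828199

9041/820
9131399/828199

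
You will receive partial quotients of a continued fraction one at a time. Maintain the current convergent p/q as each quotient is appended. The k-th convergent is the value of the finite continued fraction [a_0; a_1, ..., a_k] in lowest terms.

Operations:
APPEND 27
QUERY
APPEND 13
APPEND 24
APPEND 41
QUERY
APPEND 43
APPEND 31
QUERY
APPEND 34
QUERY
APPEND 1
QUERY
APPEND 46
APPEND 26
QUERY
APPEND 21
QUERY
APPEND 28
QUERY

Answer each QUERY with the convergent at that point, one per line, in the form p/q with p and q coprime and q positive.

APPEND 27: p_0 = 27·1 + 0 = 27, q_0 = 27·0 + 1 = 1 → 27/1
APPEND 13: p_1 = 13·27 + 1 = 352, q_1 = 13·1 + 0 = 13 → 352/13
APPEND 24: p_2 = 24·352 + 27 = 8475, q_2 = 24·13 + 1 = 313 → 8475/313
APPEND 41: p_3 = 41·8475 + 352 = 347827, q_3 = 41·313 + 13 = 12846 → 347827/12846
APPEND 43: p_4 = 43·347827 + 8475 = 14965036, q_4 = 43·12846 + 313 = 552691 → 14965036/552691
APPEND 31: p_5 = 31·14965036 + 347827 = 464263943, q_5 = 31·552691 + 12846 = 17146267 → 464263943/17146267
APPEND 34: p_6 = 34·464263943 + 14965036 = 15799939098, q_6 = 34·17146267 + 552691 = 583525769 → 15799939098/583525769
APPEND 1: p_7 = 1·15799939098 + 464263943 = 16264203041, q_7 = 1·583525769 + 17146267 = 600672036 → 16264203041/600672036
APPEND 46: p_8 = 46·16264203041 + 15799939098 = 763953278984, q_8 = 46·600672036 + 583525769 = 28214439425 → 763953278984/28214439425
APPEND 26: p_9 = 26·763953278984 + 16264203041 = 19879049456625, q_9 = 26·28214439425 + 600672036 = 734176097086 → 19879049456625/734176097086
APPEND 21: p_10 = 21·19879049456625 + 763953278984 = 418223991868109, q_10 = 21·734176097086 + 28214439425 = 15445912478231 → 418223991868109/15445912478231
APPEND 28: p_11 = 28·418223991868109 + 19879049456625 = 11730150821763677, q_11 = 28·15445912478231 + 734176097086 = 433219725487554 → 11730150821763677/433219725487554

27/1
347827/12846
464263943/17146267
15799939098/583525769
16264203041/600672036
19879049456625/734176097086
418223991868109/15445912478231
11730150821763677/433219725487554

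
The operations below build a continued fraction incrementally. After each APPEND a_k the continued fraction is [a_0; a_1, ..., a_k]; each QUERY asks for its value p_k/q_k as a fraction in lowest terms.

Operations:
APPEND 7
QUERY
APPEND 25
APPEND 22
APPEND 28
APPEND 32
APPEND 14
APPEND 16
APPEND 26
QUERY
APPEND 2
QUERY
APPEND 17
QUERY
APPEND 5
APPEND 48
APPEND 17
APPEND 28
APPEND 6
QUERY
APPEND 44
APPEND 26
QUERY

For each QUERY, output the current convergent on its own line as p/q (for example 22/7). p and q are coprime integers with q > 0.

7/1
20481961676/2909399509
41749810335/5930431841
730228737371/103726740806
513054765699596699/72877847690027905
589657816176608268057/83759074838639804141

APPEND 7: p_0 = 7·1 + 0 = 7, q_0 = 7·0 + 1 = 1 → 7/1
APPEND 25: p_1 = 25·7 + 1 = 176, q_1 = 25·1 + 0 = 25 → 176/25
APPEND 22: p_2 = 22·176 + 7 = 3879, q_2 = 22·25 + 1 = 551 → 3879/551
APPEND 28: p_3 = 28·3879 + 176 = 108788, q_3 = 28·551 + 25 = 15453 → 108788/15453
APPEND 32: p_4 = 32·108788 + 3879 = 3485095, q_4 = 32·15453 + 551 = 495047 → 3485095/495047
APPEND 14: p_5 = 14·3485095 + 108788 = 48900118, q_5 = 14·495047 + 15453 = 6946111 → 48900118/6946111
APPEND 16: p_6 = 16·48900118 + 3485095 = 785886983, q_6 = 16·6946111 + 495047 = 111632823 → 785886983/111632823
APPEND 26: p_7 = 26·785886983 + 48900118 = 20481961676, q_7 = 26·111632823 + 6946111 = 2909399509 → 20481961676/2909399509
APPEND 2: p_8 = 2·20481961676 + 785886983 = 41749810335, q_8 = 2·2909399509 + 111632823 = 5930431841 → 41749810335/5930431841
APPEND 17: p_9 = 17·41749810335 + 20481961676 = 730228737371, q_9 = 17·5930431841 + 2909399509 = 103726740806 → 730228737371/103726740806
APPEND 5: p_10 = 5·730228737371 + 41749810335 = 3692893497190, q_10 = 5·103726740806 + 5930431841 = 524564135871 → 3692893497190/524564135871
APPEND 48: p_11 = 48·3692893497190 + 730228737371 = 177989116602491, q_11 = 48·524564135871 + 103726740806 = 25282805262614 → 177989116602491/25282805262614
APPEND 17: p_12 = 17·177989116602491 + 3692893497190 = 3029507875739537, q_12 = 17·25282805262614 + 524564135871 = 430332253600309 → 3029507875739537/430332253600309
APPEND 28: p_13 = 28·3029507875739537 + 177989116602491 = 85004209637309527, q_13 = 28·430332253600309 + 25282805262614 = 12074585906071266 → 85004209637309527/12074585906071266
APPEND 6: p_14 = 6·85004209637309527 + 3029507875739537 = 513054765699596699, q_14 = 6·12074585906071266 + 430332253600309 = 72877847690027905 → 513054765699596699/72877847690027905
APPEND 44: p_15 = 44·513054765699596699 + 85004209637309527 = 22659413900419564283, q_15 = 44·72877847690027905 + 12074585906071266 = 3218699884267299086 → 22659413900419564283/3218699884267299086
APPEND 26: p_16 = 26·22659413900419564283 + 513054765699596699 = 589657816176608268057, q_16 = 26·3218699884267299086 + 72877847690027905 = 83759074838639804141 → 589657816176608268057/83759074838639804141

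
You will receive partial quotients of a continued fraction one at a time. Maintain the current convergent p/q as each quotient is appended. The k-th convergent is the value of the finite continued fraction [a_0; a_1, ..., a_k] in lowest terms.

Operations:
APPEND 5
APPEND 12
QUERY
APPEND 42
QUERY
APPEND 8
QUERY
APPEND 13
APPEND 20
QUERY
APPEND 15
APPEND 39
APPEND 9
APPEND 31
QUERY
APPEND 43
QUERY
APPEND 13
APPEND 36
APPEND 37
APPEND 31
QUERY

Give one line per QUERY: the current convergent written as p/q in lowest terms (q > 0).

APPEND 5: p_0 = 5·1 + 0 = 5, q_0 = 5·0 + 1 = 1 → 5/1
APPEND 12: p_1 = 12·5 + 1 = 61, q_1 = 12·1 + 0 = 12 → 61/12
APPEND 42: p_2 = 42·61 + 5 = 2567, q_2 = 42·12 + 1 = 505 → 2567/505
APPEND 8: p_3 = 8·2567 + 61 = 20597, q_3 = 8·505 + 12 = 4052 → 20597/4052
APPEND 13: p_4 = 13·20597 + 2567 = 270328, q_4 = 13·4052 + 505 = 53181 → 270328/53181
APPEND 20: p_5 = 20·270328 + 20597 = 5427157, q_5 = 20·53181 + 4052 = 1067672 → 5427157/1067672
APPEND 15: p_6 = 15·5427157 + 270328 = 81677683, q_6 = 15·1067672 + 53181 = 16068261 → 81677683/16068261
APPEND 39: p_7 = 39·81677683 + 5427157 = 3190856794, q_7 = 39·16068261 + 1067672 = 627729851 → 3190856794/627729851
APPEND 9: p_8 = 9·3190856794 + 81677683 = 28799388829, q_8 = 9·627729851 + 16068261 = 5665636920 → 28799388829/5665636920
APPEND 31: p_9 = 31·28799388829 + 3190856794 = 895971910493, q_9 = 31·5665636920 + 627729851 = 176262474371 → 895971910493/176262474371
APPEND 43: p_10 = 43·895971910493 + 28799388829 = 38555591540028, q_10 = 43·176262474371 + 5665636920 = 7584952034873 → 38555591540028/7584952034873
APPEND 13: p_11 = 13·38555591540028 + 895971910493 = 502118661930857, q_11 = 13·7584952034873 + 176262474371 = 98780638927720 → 502118661930857/98780638927720
APPEND 36: p_12 = 36·502118661930857 + 38555591540028 = 18114827421050880, q_12 = 36·98780638927720 + 7584952034873 = 3563687953432793 → 18114827421050880/3563687953432793
APPEND 37: p_13 = 37·18114827421050880 + 502118661930857 = 670750733240813417, q_13 = 37·3563687953432793 + 98780638927720 = 131955234915941061 → 670750733240813417/131955234915941061
APPEND 31: p_14 = 31·670750733240813417 + 18114827421050880 = 20811387557886266807, q_14 = 31·131955234915941061 + 3563687953432793 = 4094175970347605684 → 20811387557886266807/4094175970347605684

61/12
2567/505
20597/4052
5427157/1067672
895971910493/176262474371
38555591540028/7584952034873
20811387557886266807/4094175970347605684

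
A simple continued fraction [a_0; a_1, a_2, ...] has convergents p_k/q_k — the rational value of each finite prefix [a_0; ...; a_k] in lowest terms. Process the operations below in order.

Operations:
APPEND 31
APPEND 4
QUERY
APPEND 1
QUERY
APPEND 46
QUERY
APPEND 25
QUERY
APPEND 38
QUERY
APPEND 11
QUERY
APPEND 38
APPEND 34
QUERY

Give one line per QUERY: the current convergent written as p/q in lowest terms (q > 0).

125/4
156/5
7301/234
182681/5855
6949179/222724
76623650/2455819
99310651536/3182946583

APPEND 31: p_0 = 31·1 + 0 = 31, q_0 = 31·0 + 1 = 1 → 31/1
APPEND 4: p_1 = 4·31 + 1 = 125, q_1 = 4·1 + 0 = 4 → 125/4
APPEND 1: p_2 = 1·125 + 31 = 156, q_2 = 1·4 + 1 = 5 → 156/5
APPEND 46: p_3 = 46·156 + 125 = 7301, q_3 = 46·5 + 4 = 234 → 7301/234
APPEND 25: p_4 = 25·7301 + 156 = 182681, q_4 = 25·234 + 5 = 5855 → 182681/5855
APPEND 38: p_5 = 38·182681 + 7301 = 6949179, q_5 = 38·5855 + 234 = 222724 → 6949179/222724
APPEND 11: p_6 = 11·6949179 + 182681 = 76623650, q_6 = 11·222724 + 5855 = 2455819 → 76623650/2455819
APPEND 38: p_7 = 38·76623650 + 6949179 = 2918647879, q_7 = 38·2455819 + 222724 = 93543846 → 2918647879/93543846
APPEND 34: p_8 = 34·2918647879 + 76623650 = 99310651536, q_8 = 34·93543846 + 2455819 = 3182946583 → 99310651536/3182946583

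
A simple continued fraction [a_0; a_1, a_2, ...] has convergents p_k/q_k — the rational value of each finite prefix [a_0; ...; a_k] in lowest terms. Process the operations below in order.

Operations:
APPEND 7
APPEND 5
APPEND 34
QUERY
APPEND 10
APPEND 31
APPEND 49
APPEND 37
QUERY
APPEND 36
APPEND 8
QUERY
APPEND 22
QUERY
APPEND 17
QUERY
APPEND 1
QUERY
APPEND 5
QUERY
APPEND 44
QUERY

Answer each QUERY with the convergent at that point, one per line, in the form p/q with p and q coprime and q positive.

APPEND 7: p_0 = 7·1 + 0 = 7, q_0 = 7·0 + 1 = 1 → 7/1
APPEND 5: p_1 = 5·7 + 1 = 36, q_1 = 5·1 + 0 = 5 → 36/5
APPEND 34: p_2 = 34·36 + 7 = 1231, q_2 = 34·5 + 1 = 171 → 1231/171
APPEND 10: p_3 = 10·1231 + 36 = 12346, q_3 = 10·171 + 5 = 1715 → 12346/1715
APPEND 31: p_4 = 31·12346 + 1231 = 383957, q_4 = 31·1715 + 171 = 53336 → 383957/53336
APPEND 49: p_5 = 49·383957 + 12346 = 18826239, q_5 = 49·53336 + 1715 = 2615179 → 18826239/2615179
APPEND 37: p_6 = 37·18826239 + 383957 = 696954800, q_6 = 37·2615179 + 53336 = 96814959 → 696954800/96814959
APPEND 36: p_7 = 36·696954800 + 18826239 = 25109199039, q_7 = 36·96814959 + 2615179 = 3487953703 → 25109199039/3487953703
APPEND 8: p_8 = 8·25109199039 + 696954800 = 201570547112, q_8 = 8·3487953703 + 96814959 = 28000444583 → 201570547112/28000444583
APPEND 22: p_9 = 22·201570547112 + 25109199039 = 4459661235503, q_9 = 22·28000444583 + 3487953703 = 619497734529 → 4459661235503/619497734529
APPEND 17: p_10 = 17·4459661235503 + 201570547112 = 76015811550663, q_10 = 17·619497734529 + 28000444583 = 10559461931576 → 76015811550663/10559461931576
APPEND 1: p_11 = 1·76015811550663 + 4459661235503 = 80475472786166, q_11 = 1·10559461931576 + 619497734529 = 11178959666105 → 80475472786166/11178959666105
APPEND 5: p_12 = 5·80475472786166 + 76015811550663 = 478393175481493, q_12 = 5·11178959666105 + 10559461931576 = 66454260262101 → 478393175481493/66454260262101
APPEND 44: p_13 = 44·478393175481493 + 80475472786166 = 21129775193971858, q_13 = 44·66454260262101 + 11178959666105 = 2935166411198549 → 21129775193971858/2935166411198549

1231/171
696954800/96814959
201570547112/28000444583
4459661235503/619497734529
76015811550663/10559461931576
80475472786166/11178959666105
478393175481493/66454260262101
21129775193971858/2935166411198549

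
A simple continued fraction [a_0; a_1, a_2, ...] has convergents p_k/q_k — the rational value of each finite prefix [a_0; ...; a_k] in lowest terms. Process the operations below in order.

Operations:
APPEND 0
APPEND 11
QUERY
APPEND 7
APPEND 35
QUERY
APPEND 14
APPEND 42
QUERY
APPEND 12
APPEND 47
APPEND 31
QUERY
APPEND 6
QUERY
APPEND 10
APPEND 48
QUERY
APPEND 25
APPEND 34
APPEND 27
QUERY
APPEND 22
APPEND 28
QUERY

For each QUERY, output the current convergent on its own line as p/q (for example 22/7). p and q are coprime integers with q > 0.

1/11
246/2741
145188/1617725
2549741634/28409929091
15380643221/171375396415
7520476987733/83795242271983
173129702995597102/1929059211358041445
107000373525024613346/1192227864980794747921

APPEND 0: p_0 = 0·1 + 0 = 0, q_0 = 0·0 + 1 = 1 → 0/1
APPEND 11: p_1 = 11·0 + 1 = 1, q_1 = 11·1 + 0 = 11 → 1/11
APPEND 7: p_2 = 7·1 + 0 = 7, q_2 = 7·11 + 1 = 78 → 7/78
APPEND 35: p_3 = 35·7 + 1 = 246, q_3 = 35·78 + 11 = 2741 → 246/2741
APPEND 14: p_4 = 14·246 + 7 = 3451, q_4 = 14·2741 + 78 = 38452 → 3451/38452
APPEND 42: p_5 = 42·3451 + 246 = 145188, q_5 = 42·38452 + 2741 = 1617725 → 145188/1617725
APPEND 12: p_6 = 12·145188 + 3451 = 1745707, q_6 = 12·1617725 + 38452 = 19451152 → 1745707/19451152
APPEND 47: p_7 = 47·1745707 + 145188 = 82193417, q_7 = 47·19451152 + 1617725 = 915821869 → 82193417/915821869
APPEND 31: p_8 = 31·82193417 + 1745707 = 2549741634, q_8 = 31·915821869 + 19451152 = 28409929091 → 2549741634/28409929091
APPEND 6: p_9 = 6·2549741634 + 82193417 = 15380643221, q_9 = 6·28409929091 + 915821869 = 171375396415 → 15380643221/171375396415
APPEND 10: p_10 = 10·15380643221 + 2549741634 = 156356173844, q_10 = 10·171375396415 + 28409929091 = 1742163893241 → 156356173844/1742163893241
APPEND 48: p_11 = 48·156356173844 + 15380643221 = 7520476987733, q_11 = 48·1742163893241 + 171375396415 = 83795242271983 → 7520476987733/83795242271983
APPEND 25: p_12 = 25·7520476987733 + 156356173844 = 188168280867169, q_12 = 25·83795242271983 + 1742163893241 = 2096623220692816 → 188168280867169/2096623220692816
APPEND 34: p_13 = 34·188168280867169 + 7520476987733 = 6405242026471479, q_13 = 34·2096623220692816 + 83795242271983 = 71368984745827727 → 6405242026471479/71368984745827727
APPEND 27: p_14 = 27·6405242026471479 + 188168280867169 = 173129702995597102, q_14 = 27·71368984745827727 + 2096623220692816 = 1929059211358041445 → 173129702995597102/1929059211358041445
APPEND 22: p_15 = 22·173129702995597102 + 6405242026471479 = 3815258707929607723, q_15 = 22·1929059211358041445 + 71368984745827727 = 42510671634622739517 → 3815258707929607723/42510671634622739517
APPEND 28: p_16 = 28·3815258707929607723 + 173129702995597102 = 107000373525024613346, q_16 = 28·42510671634622739517 + 1929059211358041445 = 1192227864980794747921 → 107000373525024613346/1192227864980794747921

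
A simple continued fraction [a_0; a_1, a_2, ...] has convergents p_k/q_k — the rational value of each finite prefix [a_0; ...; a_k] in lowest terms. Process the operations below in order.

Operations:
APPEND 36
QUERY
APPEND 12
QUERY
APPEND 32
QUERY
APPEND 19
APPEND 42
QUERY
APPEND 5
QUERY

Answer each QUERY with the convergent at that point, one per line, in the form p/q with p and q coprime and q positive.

36/1
433/12
13892/385
11117894/308119
55853851/1547922

APPEND 36: p_0 = 36·1 + 0 = 36, q_0 = 36·0 + 1 = 1 → 36/1
APPEND 12: p_1 = 12·36 + 1 = 433, q_1 = 12·1 + 0 = 12 → 433/12
APPEND 32: p_2 = 32·433 + 36 = 13892, q_2 = 32·12 + 1 = 385 → 13892/385
APPEND 19: p_3 = 19·13892 + 433 = 264381, q_3 = 19·385 + 12 = 7327 → 264381/7327
APPEND 42: p_4 = 42·264381 + 13892 = 11117894, q_4 = 42·7327 + 385 = 308119 → 11117894/308119
APPEND 5: p_5 = 5·11117894 + 264381 = 55853851, q_5 = 5·308119 + 7327 = 1547922 → 55853851/1547922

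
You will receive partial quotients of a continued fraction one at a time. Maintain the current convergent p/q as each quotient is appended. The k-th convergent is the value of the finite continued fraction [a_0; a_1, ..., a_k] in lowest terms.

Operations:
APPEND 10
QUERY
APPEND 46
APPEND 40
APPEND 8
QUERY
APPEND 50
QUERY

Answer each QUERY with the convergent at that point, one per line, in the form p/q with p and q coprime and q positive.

APPEND 10: p_0 = 10·1 + 0 = 10, q_0 = 10·0 + 1 = 1 → 10/1
APPEND 46: p_1 = 46·10 + 1 = 461, q_1 = 46·1 + 0 = 46 → 461/46
APPEND 40: p_2 = 40·461 + 10 = 18450, q_2 = 40·46 + 1 = 1841 → 18450/1841
APPEND 8: p_3 = 8·18450 + 461 = 148061, q_3 = 8·1841 + 46 = 14774 → 148061/14774
APPEND 50: p_4 = 50·148061 + 18450 = 7421500, q_4 = 50·14774 + 1841 = 740541 → 7421500/740541

10/1
148061/14774
7421500/740541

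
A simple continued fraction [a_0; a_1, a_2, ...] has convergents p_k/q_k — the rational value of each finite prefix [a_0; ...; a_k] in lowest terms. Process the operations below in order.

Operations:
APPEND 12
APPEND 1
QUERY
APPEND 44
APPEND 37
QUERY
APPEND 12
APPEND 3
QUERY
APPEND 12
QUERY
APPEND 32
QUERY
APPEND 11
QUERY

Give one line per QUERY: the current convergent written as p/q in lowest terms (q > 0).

13/1
21621/1666
801729/61777
9880784/761361
316986817/24425329
3496735771/269439980

APPEND 12: p_0 = 12·1 + 0 = 12, q_0 = 12·0 + 1 = 1 → 12/1
APPEND 1: p_1 = 1·12 + 1 = 13, q_1 = 1·1 + 0 = 1 → 13/1
APPEND 44: p_2 = 44·13 + 12 = 584, q_2 = 44·1 + 1 = 45 → 584/45
APPEND 37: p_3 = 37·584 + 13 = 21621, q_3 = 37·45 + 1 = 1666 → 21621/1666
APPEND 12: p_4 = 12·21621 + 584 = 260036, q_4 = 12·1666 + 45 = 20037 → 260036/20037
APPEND 3: p_5 = 3·260036 + 21621 = 801729, q_5 = 3·20037 + 1666 = 61777 → 801729/61777
APPEND 12: p_6 = 12·801729 + 260036 = 9880784, q_6 = 12·61777 + 20037 = 761361 → 9880784/761361
APPEND 32: p_7 = 32·9880784 + 801729 = 316986817, q_7 = 32·761361 + 61777 = 24425329 → 316986817/24425329
APPEND 11: p_8 = 11·316986817 + 9880784 = 3496735771, q_8 = 11·24425329 + 761361 = 269439980 → 3496735771/269439980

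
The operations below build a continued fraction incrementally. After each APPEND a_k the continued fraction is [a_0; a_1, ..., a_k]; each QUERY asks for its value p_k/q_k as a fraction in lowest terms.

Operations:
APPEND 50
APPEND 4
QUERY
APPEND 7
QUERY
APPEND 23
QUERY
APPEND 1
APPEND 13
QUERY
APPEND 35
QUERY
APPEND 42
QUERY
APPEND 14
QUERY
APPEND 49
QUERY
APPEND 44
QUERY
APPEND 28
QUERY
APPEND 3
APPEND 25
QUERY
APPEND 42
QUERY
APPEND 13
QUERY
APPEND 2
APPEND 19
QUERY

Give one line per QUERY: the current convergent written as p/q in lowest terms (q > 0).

APPEND 50: p_0 = 50·1 + 0 = 50, q_0 = 50·0 + 1 = 1 → 50/1
APPEND 4: p_1 = 4·50 + 1 = 201, q_1 = 4·1 + 0 = 4 → 201/4
APPEND 7: p_2 = 7·201 + 50 = 1457, q_2 = 7·4 + 1 = 29 → 1457/29
APPEND 23: p_3 = 23·1457 + 201 = 33712, q_3 = 23·29 + 4 = 671 → 33712/671
APPEND 1: p_4 = 1·33712 + 1457 = 35169, q_4 = 1·671 + 29 = 700 → 35169/700
APPEND 13: p_5 = 13·35169 + 33712 = 490909, q_5 = 13·700 + 671 = 9771 → 490909/9771
APPEND 35: p_6 = 35·490909 + 35169 = 17216984, q_6 = 35·9771 + 700 = 342685 → 17216984/342685
APPEND 42: p_7 = 42·17216984 + 490909 = 723604237, q_7 = 42·342685 + 9771 = 14402541 → 723604237/14402541
APPEND 14: p_8 = 14·723604237 + 17216984 = 10147676302, q_8 = 14·14402541 + 342685 = 201978259 → 10147676302/201978259
APPEND 49: p_9 = 49·10147676302 + 723604237 = 497959743035, q_9 = 49·201978259 + 14402541 = 9911337232 → 497959743035/9911337232
APPEND 44: p_10 = 44·497959743035 + 10147676302 = 21920376369842, q_10 = 44·9911337232 + 201978259 = 436300816467 → 21920376369842/436300816467
APPEND 28: p_11 = 28·21920376369842 + 497959743035 = 614268498098611, q_11 = 28·436300816467 + 9911337232 = 12226334198308 → 614268498098611/12226334198308
APPEND 3: p_12 = 3·614268498098611 + 21920376369842 = 1864725870665675, q_12 = 3·12226334198308 + 436300816467 = 37115303411391 → 1864725870665675/37115303411391
APPEND 25: p_13 = 25·1864725870665675 + 614268498098611 = 47232415264740486, q_13 = 25·37115303411391 + 12226334198308 = 940108919483083 → 47232415264740486/940108919483083
APPEND 42: p_14 = 42·47232415264740486 + 1864725870665675 = 1985626166989766087, q_14 = 42·940108919483083 + 37115303411391 = 39521689921700877 → 1985626166989766087/39521689921700877
APPEND 13: p_15 = 13·1985626166989766087 + 47232415264740486 = 25860372586131699617, q_15 = 13·39521689921700877 + 940108919483083 = 514722077901594484 → 25860372586131699617/514722077901594484
APPEND 2: p_16 = 2·25860372586131699617 + 1985626166989766087 = 53706371339253165321, q_16 = 2·514722077901594484 + 39521689921700877 = 1068965845724889845 → 53706371339253165321/1068965845724889845
APPEND 19: p_17 = 19·53706371339253165321 + 25860372586131699617 = 1046281428031941840716, q_17 = 19·1068965845724889845 + 514722077901594484 = 20825073146674501539 → 1046281428031941840716/20825073146674501539

201/4
1457/29
33712/671
490909/9771
17216984/342685
723604237/14402541
10147676302/201978259
497959743035/9911337232
21920376369842/436300816467
614268498098611/12226334198308
47232415264740486/940108919483083
1985626166989766087/39521689921700877
25860372586131699617/514722077901594484
1046281428031941840716/20825073146674501539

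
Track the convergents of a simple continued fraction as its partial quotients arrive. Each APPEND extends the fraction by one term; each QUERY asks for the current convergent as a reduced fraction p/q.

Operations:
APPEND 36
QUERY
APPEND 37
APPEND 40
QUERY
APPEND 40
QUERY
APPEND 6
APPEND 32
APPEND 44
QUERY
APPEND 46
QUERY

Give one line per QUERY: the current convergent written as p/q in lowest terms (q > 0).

APPEND 36: p_0 = 36·1 + 0 = 36, q_0 = 36·0 + 1 = 1 → 36/1
APPEND 37: p_1 = 37·36 + 1 = 1333, q_1 = 37·1 + 0 = 37 → 1333/37
APPEND 40: p_2 = 40·1333 + 36 = 53356, q_2 = 40·37 + 1 = 1481 → 53356/1481
APPEND 40: p_3 = 40·53356 + 1333 = 2135573, q_3 = 40·1481 + 37 = 59277 → 2135573/59277
APPEND 6: p_4 = 6·2135573 + 53356 = 12866794, q_4 = 6·59277 + 1481 = 357143 → 12866794/357143
APPEND 32: p_5 = 32·12866794 + 2135573 = 413872981, q_5 = 32·357143 + 59277 = 11487853 → 413872981/11487853
APPEND 44: p_6 = 44·413872981 + 12866794 = 18223277958, q_6 = 44·11487853 + 357143 = 505822675 → 18223277958/505822675
APPEND 46: p_7 = 46·18223277958 + 413872981 = 838684659049, q_7 = 46·505822675 + 11487853 = 23279330903 → 838684659049/23279330903

36/1
53356/1481
2135573/59277
18223277958/505822675
838684659049/23279330903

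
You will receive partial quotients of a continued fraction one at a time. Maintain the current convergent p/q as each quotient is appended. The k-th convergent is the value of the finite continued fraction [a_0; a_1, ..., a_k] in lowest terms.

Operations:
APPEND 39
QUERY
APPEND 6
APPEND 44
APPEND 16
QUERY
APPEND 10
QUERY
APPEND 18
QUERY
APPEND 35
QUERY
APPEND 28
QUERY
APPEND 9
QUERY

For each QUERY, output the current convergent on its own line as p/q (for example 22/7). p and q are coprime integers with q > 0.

39/1
166299/4246
1673369/42725
30286941/773296
1061716304/27108085
29758343453/759799676
268886807381/6865305169

APPEND 39: p_0 = 39·1 + 0 = 39, q_0 = 39·0 + 1 = 1 → 39/1
APPEND 6: p_1 = 6·39 + 1 = 235, q_1 = 6·1 + 0 = 6 → 235/6
APPEND 44: p_2 = 44·235 + 39 = 10379, q_2 = 44·6 + 1 = 265 → 10379/265
APPEND 16: p_3 = 16·10379 + 235 = 166299, q_3 = 16·265 + 6 = 4246 → 166299/4246
APPEND 10: p_4 = 10·166299 + 10379 = 1673369, q_4 = 10·4246 + 265 = 42725 → 1673369/42725
APPEND 18: p_5 = 18·1673369 + 166299 = 30286941, q_5 = 18·42725 + 4246 = 773296 → 30286941/773296
APPEND 35: p_6 = 35·30286941 + 1673369 = 1061716304, q_6 = 35·773296 + 42725 = 27108085 → 1061716304/27108085
APPEND 28: p_7 = 28·1061716304 + 30286941 = 29758343453, q_7 = 28·27108085 + 773296 = 759799676 → 29758343453/759799676
APPEND 9: p_8 = 9·29758343453 + 1061716304 = 268886807381, q_8 = 9·759799676 + 27108085 = 6865305169 → 268886807381/6865305169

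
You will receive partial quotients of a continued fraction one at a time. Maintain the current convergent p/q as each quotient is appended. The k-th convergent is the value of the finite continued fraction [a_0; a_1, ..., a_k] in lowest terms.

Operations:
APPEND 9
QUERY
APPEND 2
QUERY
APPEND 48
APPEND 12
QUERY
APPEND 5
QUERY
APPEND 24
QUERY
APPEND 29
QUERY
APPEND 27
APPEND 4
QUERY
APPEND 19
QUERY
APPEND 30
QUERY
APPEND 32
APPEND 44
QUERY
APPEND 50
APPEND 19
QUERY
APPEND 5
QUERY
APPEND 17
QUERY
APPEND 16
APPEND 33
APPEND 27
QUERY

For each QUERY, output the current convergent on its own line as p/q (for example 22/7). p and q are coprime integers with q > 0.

9/1
19/2
11071/1166
56276/5927
1361695/143414
39545431/4164933
4315898759/454551353
83071164753/8749072312
2496450841349/262926720713
3521154366709873/370848708666345
3350137223204759722/352837147620261527
16926823803857380181/1782736595938760013
291106141888780222799/30659359278579181748
4177625449700709188924353/439988379367981093746248

APPEND 9: p_0 = 9·1 + 0 = 9, q_0 = 9·0 + 1 = 1 → 9/1
APPEND 2: p_1 = 2·9 + 1 = 19, q_1 = 2·1 + 0 = 2 → 19/2
APPEND 48: p_2 = 48·19 + 9 = 921, q_2 = 48·2 + 1 = 97 → 921/97
APPEND 12: p_3 = 12·921 + 19 = 11071, q_3 = 12·97 + 2 = 1166 → 11071/1166
APPEND 5: p_4 = 5·11071 + 921 = 56276, q_4 = 5·1166 + 97 = 5927 → 56276/5927
APPEND 24: p_5 = 24·56276 + 11071 = 1361695, q_5 = 24·5927 + 1166 = 143414 → 1361695/143414
APPEND 29: p_6 = 29·1361695 + 56276 = 39545431, q_6 = 29·143414 + 5927 = 4164933 → 39545431/4164933
APPEND 27: p_7 = 27·39545431 + 1361695 = 1069088332, q_7 = 27·4164933 + 143414 = 112596605 → 1069088332/112596605
APPEND 4: p_8 = 4·1069088332 + 39545431 = 4315898759, q_8 = 4·112596605 + 4164933 = 454551353 → 4315898759/454551353
APPEND 19: p_9 = 19·4315898759 + 1069088332 = 83071164753, q_9 = 19·454551353 + 112596605 = 8749072312 → 83071164753/8749072312
APPEND 30: p_10 = 30·83071164753 + 4315898759 = 2496450841349, q_10 = 30·8749072312 + 454551353 = 262926720713 → 2496450841349/262926720713
APPEND 32: p_11 = 32·2496450841349 + 83071164753 = 79969498087921, q_11 = 32·262926720713 + 8749072312 = 8422404135128 → 79969498087921/8422404135128
APPEND 44: p_12 = 44·79969498087921 + 2496450841349 = 3521154366709873, q_12 = 44·8422404135128 + 262926720713 = 370848708666345 → 3521154366709873/370848708666345
APPEND 50: p_13 = 50·3521154366709873 + 79969498087921 = 176137687833581571, q_13 = 50·370848708666345 + 8422404135128 = 18550857837452378 → 176137687833581571/18550857837452378
APPEND 19: p_14 = 19·176137687833581571 + 3521154366709873 = 3350137223204759722, q_14 = 19·18550857837452378 + 370848708666345 = 352837147620261527 → 3350137223204759722/352837147620261527
APPEND 5: p_15 = 5·3350137223204759722 + 176137687833581571 = 16926823803857380181, q_15 = 5·352837147620261527 + 18550857837452378 = 1782736595938760013 → 16926823803857380181/1782736595938760013
APPEND 17: p_16 = 17·16926823803857380181 + 3350137223204759722 = 291106141888780222799, q_16 = 17·1782736595938760013 + 352837147620261527 = 30659359278579181748 → 291106141888780222799/30659359278579181748
APPEND 16: p_17 = 16·291106141888780222799 + 16926823803857380181 = 4674625094024340944965, q_17 = 16·30659359278579181748 + 1782736595938760013 = 492332485053205667981 → 4674625094024340944965/492332485053205667981
APPEND 33: p_18 = 33·4674625094024340944965 + 291106141888780222799 = 154553734244692031406644, q_18 = 33·492332485053205667981 + 30659359278579181748 = 16277631366034366225121 → 154553734244692031406644/16277631366034366225121
APPEND 27: p_19 = 27·154553734244692031406644 + 4674625094024340944965 = 4177625449700709188924353, q_19 = 27·16277631366034366225121 + 492332485053205667981 = 439988379367981093746248 → 4177625449700709188924353/439988379367981093746248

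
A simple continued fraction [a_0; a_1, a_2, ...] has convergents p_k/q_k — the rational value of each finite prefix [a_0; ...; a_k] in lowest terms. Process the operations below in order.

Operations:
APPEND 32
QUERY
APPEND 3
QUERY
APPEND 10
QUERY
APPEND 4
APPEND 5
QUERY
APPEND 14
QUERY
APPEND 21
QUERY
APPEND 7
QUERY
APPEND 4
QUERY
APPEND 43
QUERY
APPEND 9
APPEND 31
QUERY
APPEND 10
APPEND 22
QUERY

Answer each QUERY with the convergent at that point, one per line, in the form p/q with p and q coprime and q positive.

APPEND 32: p_0 = 32·1 + 0 = 32, q_0 = 32·0 + 1 = 1 → 32/1
APPEND 3: p_1 = 3·32 + 1 = 97, q_1 = 3·1 + 0 = 3 → 97/3
APPEND 10: p_2 = 10·97 + 32 = 1002, q_2 = 10·3 + 1 = 31 → 1002/31
APPEND 4: p_3 = 4·1002 + 97 = 4105, q_3 = 4·31 + 3 = 127 → 4105/127
APPEND 5: p_4 = 5·4105 + 1002 = 21527, q_4 = 5·127 + 31 = 666 → 21527/666
APPEND 14: p_5 = 14·21527 + 4105 = 305483, q_5 = 14·666 + 127 = 9451 → 305483/9451
APPEND 21: p_6 = 21·305483 + 21527 = 6436670, q_6 = 21·9451 + 666 = 199137 → 6436670/199137
APPEND 7: p_7 = 7·6436670 + 305483 = 45362173, q_7 = 7·199137 + 9451 = 1403410 → 45362173/1403410
APPEND 4: p_8 = 4·45362173 + 6436670 = 187885362, q_8 = 4·1403410 + 199137 = 5812777 → 187885362/5812777
APPEND 43: p_9 = 43·187885362 + 45362173 = 8124432739, q_9 = 43·5812777 + 1403410 = 251352821 → 8124432739/251352821
APPEND 9: p_10 = 9·8124432739 + 187885362 = 73307780013, q_10 = 9·251352821 + 5812777 = 2267988166 → 73307780013/2267988166
APPEND 31: p_11 = 31·73307780013 + 8124432739 = 2280665613142, q_11 = 31·2267988166 + 251352821 = 70558985967 → 2280665613142/70558985967
APPEND 10: p_12 = 10·2280665613142 + 73307780013 = 22879963911433, q_12 = 10·70558985967 + 2267988166 = 707857847836 → 22879963911433/707857847836
APPEND 22: p_13 = 22·22879963911433 + 2280665613142 = 505639871664668, q_13 = 22·707857847836 + 70558985967 = 15643431638359 → 505639871664668/15643431638359

32/1
97/3
1002/31
21527/666
305483/9451
6436670/199137
45362173/1403410
187885362/5812777
8124432739/251352821
2280665613142/70558985967
505639871664668/15643431638359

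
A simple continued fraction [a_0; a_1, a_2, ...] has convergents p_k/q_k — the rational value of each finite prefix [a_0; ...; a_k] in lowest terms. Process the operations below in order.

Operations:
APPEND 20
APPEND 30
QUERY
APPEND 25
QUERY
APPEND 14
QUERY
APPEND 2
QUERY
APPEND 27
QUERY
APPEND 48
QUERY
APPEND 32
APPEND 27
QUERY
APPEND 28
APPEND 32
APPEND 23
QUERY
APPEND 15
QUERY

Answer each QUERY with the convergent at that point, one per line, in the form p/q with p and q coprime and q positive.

601/30
15045/751
211231/10544
437507/21839
12023920/600197
577585667/28831295
499936247795/24955275494
10341813585196473/516231436037015
155576238424707658/7765885965125727

APPEND 20: p_0 = 20·1 + 0 = 20, q_0 = 20·0 + 1 = 1 → 20/1
APPEND 30: p_1 = 30·20 + 1 = 601, q_1 = 30·1 + 0 = 30 → 601/30
APPEND 25: p_2 = 25·601 + 20 = 15045, q_2 = 25·30 + 1 = 751 → 15045/751
APPEND 14: p_3 = 14·15045 + 601 = 211231, q_3 = 14·751 + 30 = 10544 → 211231/10544
APPEND 2: p_4 = 2·211231 + 15045 = 437507, q_4 = 2·10544 + 751 = 21839 → 437507/21839
APPEND 27: p_5 = 27·437507 + 211231 = 12023920, q_5 = 27·21839 + 10544 = 600197 → 12023920/600197
APPEND 48: p_6 = 48·12023920 + 437507 = 577585667, q_6 = 48·600197 + 21839 = 28831295 → 577585667/28831295
APPEND 32: p_7 = 32·577585667 + 12023920 = 18494765264, q_7 = 32·28831295 + 600197 = 923201637 → 18494765264/923201637
APPEND 27: p_8 = 27·18494765264 + 577585667 = 499936247795, q_8 = 27·923201637 + 28831295 = 24955275494 → 499936247795/24955275494
APPEND 28: p_9 = 28·499936247795 + 18494765264 = 14016709703524, q_9 = 28·24955275494 + 923201637 = 699670915469 → 14016709703524/699670915469
APPEND 32: p_10 = 32·14016709703524 + 499936247795 = 449034646760563, q_10 = 32·699670915469 + 24955275494 = 22414424570502 → 449034646760563/22414424570502
APPEND 23: p_11 = 23·449034646760563 + 14016709703524 = 10341813585196473, q_11 = 23·22414424570502 + 699670915469 = 516231436037015 → 10341813585196473/516231436037015
APPEND 15: p_12 = 15·10341813585196473 + 449034646760563 = 155576238424707658, q_12 = 15·516231436037015 + 22414424570502 = 7765885965125727 → 155576238424707658/7765885965125727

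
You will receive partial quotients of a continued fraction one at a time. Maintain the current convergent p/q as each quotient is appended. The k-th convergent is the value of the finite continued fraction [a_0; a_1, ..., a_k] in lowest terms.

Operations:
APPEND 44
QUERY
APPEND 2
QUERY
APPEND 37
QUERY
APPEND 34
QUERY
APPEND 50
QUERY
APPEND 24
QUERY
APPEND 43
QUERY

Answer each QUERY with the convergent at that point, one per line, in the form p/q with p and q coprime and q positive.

APPEND 44: p_0 = 44·1 + 0 = 44, q_0 = 44·0 + 1 = 1 → 44/1
APPEND 2: p_1 = 2·44 + 1 = 89, q_1 = 2·1 + 0 = 2 → 89/2
APPEND 37: p_2 = 37·89 + 44 = 3337, q_2 = 37·2 + 1 = 75 → 3337/75
APPEND 34: p_3 = 34·3337 + 89 = 113547, q_3 = 34·75 + 2 = 2552 → 113547/2552
APPEND 50: p_4 = 50·113547 + 3337 = 5680687, q_4 = 50·2552 + 75 = 127675 → 5680687/127675
APPEND 24: p_5 = 24·5680687 + 113547 = 136450035, q_5 = 24·127675 + 2552 = 3066752 → 136450035/3066752
APPEND 43: p_6 = 43·136450035 + 5680687 = 5873032192, q_6 = 43·3066752 + 127675 = 131998011 → 5873032192/131998011

44/1
89/2
3337/75
113547/2552
5680687/127675
136450035/3066752
5873032192/131998011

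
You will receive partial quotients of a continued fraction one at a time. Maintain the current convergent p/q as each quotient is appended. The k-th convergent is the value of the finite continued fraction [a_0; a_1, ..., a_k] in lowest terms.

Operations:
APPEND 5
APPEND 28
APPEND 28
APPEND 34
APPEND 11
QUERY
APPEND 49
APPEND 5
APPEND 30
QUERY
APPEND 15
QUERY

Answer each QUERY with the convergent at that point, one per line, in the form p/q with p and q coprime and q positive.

APPEND 5: p_0 = 5·1 + 0 = 5, q_0 = 5·0 + 1 = 1 → 5/1
APPEND 28: p_1 = 28·5 + 1 = 141, q_1 = 28·1 + 0 = 28 → 141/28
APPEND 28: p_2 = 28·141 + 5 = 3953, q_2 = 28·28 + 1 = 785 → 3953/785
APPEND 34: p_3 = 34·3953 + 141 = 134543, q_3 = 34·785 + 28 = 26718 → 134543/26718
APPEND 11: p_4 = 11·134543 + 3953 = 1483926, q_4 = 11·26718 + 785 = 294683 → 1483926/294683
APPEND 49: p_5 = 49·1483926 + 134543 = 72846917, q_5 = 49·294683 + 26718 = 14466185 → 72846917/14466185
APPEND 5: p_6 = 5·72846917 + 1483926 = 365718511, q_6 = 5·14466185 + 294683 = 72625608 → 365718511/72625608
APPEND 30: p_7 = 30·365718511 + 72846917 = 11044402247, q_7 = 30·72625608 + 14466185 = 2193234425 → 11044402247/2193234425
APPEND 15: p_8 = 15·11044402247 + 365718511 = 166031752216, q_8 = 15·2193234425 + 72625608 = 32971141983 → 166031752216/32971141983

1483926/294683
11044402247/2193234425
166031752216/32971141983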